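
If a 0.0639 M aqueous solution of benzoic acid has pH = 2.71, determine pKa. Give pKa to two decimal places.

[H+] = 10^(-2.71) = 1.95 × 10^-3 M
At equilibrium [HA] = 0.0639 − 1.95 × 10^-3 = 6.19 × 10^-2 M
Ka = [H+][A-]/[HA] = (1.95 × 10^-3)² / 6.19 × 10^-2 = 6.14 × 10^-5
pKa = -log(6.14 × 10^-5) = 4.21

pKa = 4.21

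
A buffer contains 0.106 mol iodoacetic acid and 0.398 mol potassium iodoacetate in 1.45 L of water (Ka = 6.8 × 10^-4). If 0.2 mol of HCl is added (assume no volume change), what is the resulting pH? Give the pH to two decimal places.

Added H+ converts ICH2COO- to ICH2COOH: ICH2COOH → 0.306 mol, ICH2COO- → 0.198 mol.
pKa = −log(6.8 × 10^-4) = 3.167
pH = pKa + log(n_ICH2COO-/n_ICH2COOH) = 3.167 + log(0.198/0.306) = 3.167 + (-0.189)

pH = 2.98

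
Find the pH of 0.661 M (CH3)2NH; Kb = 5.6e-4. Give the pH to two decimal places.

(CH3)2NH + H2O ⇌ (CH3)2NH2+ + OH-
Kb = x²/(0.661 − x) = 5.6 × 10^-4
Since Kb ≪ C₀, x ≈ √(Kb·C₀) = 1.92 × 10^-2 M.
(x/C₀ = 2.9% < 5%, so the approximation holds.)
pOH = −log(1.92 × 10^-2) = 1.72; pH = 14.00 − 1.72 = 12.28

pH = 12.28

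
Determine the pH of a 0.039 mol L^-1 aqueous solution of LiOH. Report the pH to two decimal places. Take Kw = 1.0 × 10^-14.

LiOH is a strong base; [OH-] = 0.039 M.
pOH = -log(0.039) = 1.41
pH = 14.00 - 1.41 = 12.59

pH = 12.59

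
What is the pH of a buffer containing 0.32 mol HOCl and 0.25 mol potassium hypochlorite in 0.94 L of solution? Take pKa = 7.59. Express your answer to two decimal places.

Using pH = pKa + log([base]/[acid]) with [base]/[acid] = 0.25/0.32:
pH = 7.59 + (-0.107) = 7.48

pH = 7.48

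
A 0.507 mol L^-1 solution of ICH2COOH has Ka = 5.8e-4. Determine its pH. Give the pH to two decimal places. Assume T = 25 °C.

ICH2COOH ⇌ ICH2COO- + H+
Ka = [H+]²/(0.507 − [H+]) = 5.8 × 10^-4
Assume [H+] ≪ 0.507: [H+] ≈ √(5.8 × 10^-4 × 0.507) = 1.71 × 10^-2 M
pH = −log(1.71 × 10^-2) = 1.77

pH = 1.77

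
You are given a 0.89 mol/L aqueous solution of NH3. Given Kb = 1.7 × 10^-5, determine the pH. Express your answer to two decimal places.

pH = 11.59

NH3 + H2O ⇌ NH4+ + OH-
Kb = [OH-]²/(0.89 − [OH-]) = 1.7 × 10^-5
Since Kb ≪ C₀, [OH-] ≈ √(Kb·C₀) = 3.89 × 10^-3 M.
Check: 0.44% ionized — well under 5%, approximation valid.
pOH = 2.41, so pH = 14.00 − pOH = 11.59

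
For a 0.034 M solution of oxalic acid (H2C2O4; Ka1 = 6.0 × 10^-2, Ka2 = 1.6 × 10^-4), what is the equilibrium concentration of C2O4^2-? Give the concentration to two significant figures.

1.6 × 10^-4 M

First ionization gives [H+] ≈ [HC2O4-] = 2.42 × 10^-2 M.
Second step: Ka2 = [H+][C2O4^2-]/[HC2O4-] ≈ [C2O4^2-] (since [H+] ≈ [HC2O4-]).
So [C2O4^2-] ≈ Ka2.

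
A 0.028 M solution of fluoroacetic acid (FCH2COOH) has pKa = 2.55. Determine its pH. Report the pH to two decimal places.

FCH2COOH ⇌ FCH2COO- + H+
Ka = 10^(−2.55) = 2.82 × 10^-3
From the ICE table, Ka = [H+]²/(0.028 − [H+]) = 2.82 × 10^-3.
Here C₀/Ka ≈ 9.93, so the small-[H+] approximation fails. Use the quadratic:
[H+] = [−0.00282 + √(0.00282² + 0.000316)]/2 = 7.59 × 10^-3 M
pH = −log(7.59 × 10^-3) = 2.12

pH = 2.12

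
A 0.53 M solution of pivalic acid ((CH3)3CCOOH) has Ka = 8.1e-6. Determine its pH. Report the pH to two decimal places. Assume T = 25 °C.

(CH3)3CCOOH ⇌ (CH3)3CCOO- + H+
Let x = [H+] at equilibrium. Ka = x²/(0.53 − x).
Assume x ≪ 0.53: x ≈ √(8.1 × 10^-6 × 0.53) = 2.07 × 10^-3 M
Check: 0.39% ionized — well under 5%, approximation valid.
pH = −log(2.07 × 10^-3) = 2.68

pH = 2.68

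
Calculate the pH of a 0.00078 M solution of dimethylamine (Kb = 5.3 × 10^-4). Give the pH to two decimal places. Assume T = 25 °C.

(CH3)2NH + H2O ⇌ (CH3)2NH2+ + OH-
Kb = x²/(0.00078 − x) = 5.3 × 10^-4
Here C₀/Kb ≈ 1.47, so the small-x approximation fails. Use the quadratic:
x = (−Kb + √(Kb² + 4·Kb·C₀))/2 = 4.30 × 10^-4 M
pOH = −log(4.30 × 10^-4) = 3.37; pH = 14.00 − 3.37 = 10.63

pH = 10.63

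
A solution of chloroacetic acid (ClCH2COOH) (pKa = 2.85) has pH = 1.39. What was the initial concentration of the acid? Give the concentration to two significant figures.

[H+] = 10^(-1.39) = 4.07 × 10^-2 M = x
Ka = 10^(−2.85) = 1.41 × 10^-3
Ka = x²/(C₀ − x) ⇒ C₀ = x + x²/Ka
C₀ = 4.07 × 10^-2 + (4.07 × 10^-2)²/(1.41 × 10^-3) = 1.22 M

C₀ = 1.2 M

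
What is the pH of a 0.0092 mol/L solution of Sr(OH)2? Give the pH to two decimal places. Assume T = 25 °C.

Sr(OH)2 is a strong base (each formula unit releases 2 OH-); [OH-] = 0.0184 M.
pOH = -log(0.0184) = 1.74
pH = 14.00 - 1.74 = 12.26

pH = 12.26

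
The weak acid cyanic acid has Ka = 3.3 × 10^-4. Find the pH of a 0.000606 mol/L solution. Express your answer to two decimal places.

pH = 3.51

HOCN ⇌ OCN- + H+
Ka = x²/(0.000606 − x) = 3.3 × 10^-4
Here C₀/Ka ≈ 1.84, so the small-x approximation fails. Use the quadratic:
x = [−0.00033 + √(0.00033² + 8e-07)]/2 = 3.12 × 10^-4 M
pH = −log[H+] = −log(3.12 × 10^-4) = 3.51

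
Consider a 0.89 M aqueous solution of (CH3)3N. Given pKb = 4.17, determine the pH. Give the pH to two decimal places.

pH = 11.89

(CH3)3N + H2O ⇌ (CH3)3NH+ + OH-
Kb = 10^(−4.17) = 6.76 × 10^-5
From the ICE table, Kb = x²/(0.89 − x) = 6.76 × 10^-5.
Assume x ≪ 0.89: x ≈ √(6.76 × 10^-5 × 0.89) = 7.76 × 10^-3 M
(x/C₀ = 0.87% < 5%, so the approximation holds.)
pOH = −log(7.76 × 10^-3) = 2.11; pH = 14.00 − 2.11 = 11.89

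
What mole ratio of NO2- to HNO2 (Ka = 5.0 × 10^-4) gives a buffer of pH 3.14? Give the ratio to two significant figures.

ratio = 0.69

pKa = -log(5.0 × 10^-4) = 3.301
pH = pKa + log(r) ⇒ log(r) = 3.14 − 3.301 = -0.161
r = [NO2-]/[HNO2] = 10^(-0.161) = 0.69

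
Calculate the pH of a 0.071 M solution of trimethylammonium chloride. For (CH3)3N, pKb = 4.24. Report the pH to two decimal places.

pH = 5.45

(CH3)3NH+ is the conjugate acid of the weak base (CH3)3N.
Kb = 10^(−4.24) = 5.75 × 10^-5
Ka = Kw/Kb = 1.0×10^-14 / 5.75 × 10^-5 = 1.74 × 10^-10
Ka = x²/(0.071 − x) = 1.74 × 10^-10
Assume x ≪ 0.071: x ≈ √(1.74 × 10^-10 × 0.071) = 3.51 × 10^-6 M
Check: 0.005% ionized — well under 5%, approximation valid.
pH = −log(3.51 × 10^-6) = 5.45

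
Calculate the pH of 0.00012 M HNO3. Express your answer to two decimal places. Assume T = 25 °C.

HNO3 is a strong acid and dissociates completely, so [H+] = 0.00012 M.
pH = -log(0.00012) = 3.92

pH = 3.92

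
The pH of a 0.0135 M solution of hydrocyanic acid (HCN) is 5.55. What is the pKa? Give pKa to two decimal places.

[H+] = 10^(-5.55) = 2.82 × 10^-6 M
At equilibrium [HA] = 0.0135 − 2.82 × 10^-6 = 1.35 × 10^-2 M
Ka = [H+][A-]/[HA] = (2.82 × 10^-6)² / 1.35 × 10^-2 = 5.89 × 10^-10
pKa = -log(5.89 × 10^-10) = 9.23

pKa = 9.23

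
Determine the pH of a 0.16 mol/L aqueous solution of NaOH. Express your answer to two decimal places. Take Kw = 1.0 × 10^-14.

pH = 13.20

NaOH is a strong base; [OH-] = 0.16 M.
pOH = -log(0.16) = 0.80
pH = 14.00 - 0.80 = 13.20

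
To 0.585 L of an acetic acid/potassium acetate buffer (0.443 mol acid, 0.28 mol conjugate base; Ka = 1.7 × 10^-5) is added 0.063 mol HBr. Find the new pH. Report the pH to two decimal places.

pH = 4.40

Added H+ converts CH3COO- to CH3COOH: CH3COOH → 0.506 mol, CH3COO- → 0.217 mol.
pKa = −log(1.7 × 10^-5) = 4.770
Henderson–Hasselbalch with mole ratio 0.217/0.506: pH = 4.770 + (-0.368)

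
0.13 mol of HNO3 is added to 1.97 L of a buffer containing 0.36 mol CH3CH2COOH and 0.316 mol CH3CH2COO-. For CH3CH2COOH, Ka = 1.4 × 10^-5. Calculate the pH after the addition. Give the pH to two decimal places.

pH = 4.43

After neutralization: n(CH3CH2COOH) = 0.49 mol, n(CH3CH2COO-) = 0.186 mol.
pKa = −log(1.4 × 10^-5) = 4.854
pH = pKa + log([A⁻]/[HA]) = 4.854 + log(0.186/0.49) = 4.854 -0.421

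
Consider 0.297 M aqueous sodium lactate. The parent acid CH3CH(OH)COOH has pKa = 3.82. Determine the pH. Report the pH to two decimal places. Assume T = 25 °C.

pH = 8.65

CH3CH(OH)COO- is the conjugate base of the weak acid CH3CH(OH)COOH.
Ka = 10^(−3.82) = 1.51 × 10^-4
Kb = Kw/Ka = 1.0×10^-14 / 1.51 × 10^-4 = 6.62 × 10^-11
From the ICE table, Kb = x²/(0.297 − x) = 6.62 × 10^-11.
Neglecting x in the denominator: x = √(6.62 × 10^-11 × 0.297) = 4.43 × 10^-6 M
pOH = −log(4.43 × 10^-6) = 5.35; pH = 14.00 − 5.35 = 8.65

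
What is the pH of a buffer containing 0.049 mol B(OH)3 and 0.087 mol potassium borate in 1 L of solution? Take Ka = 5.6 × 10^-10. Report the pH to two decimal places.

pKa = −log(5.6 × 10^-10) = 9.252
pH = pKa + log([A⁻]/[HA]) = 9.252 + log(0.087/0.049)
pH = 9.252 + (+0.249) = 9.50

pH = 9.50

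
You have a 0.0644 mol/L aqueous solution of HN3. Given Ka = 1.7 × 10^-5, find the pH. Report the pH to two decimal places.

HN3 ⇌ N3- + H+
Ka = x²/(0.0644 − x) = 1.7 × 10^-5
Assume x ≪ 0.0644: x ≈ √(1.7 × 10^-5 × 0.0644) = 1.05 × 10^-3 M
(x/C₀ = 1.6% < 5%, so the approximation holds.)
pH = −log(1.05 × 10^-3) = 2.98

pH = 2.98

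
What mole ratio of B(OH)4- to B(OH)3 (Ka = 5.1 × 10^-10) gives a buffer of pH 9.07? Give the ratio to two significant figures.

ratio = 0.60

pKa = -log(5.1 × 10^-10) = 9.292
pH = pKa + log(r) ⇒ log(r) = 9.07 − 9.292 = -0.222
r = [B(OH)4-]/[B(OH)3] = 10^(-0.222) = 0.6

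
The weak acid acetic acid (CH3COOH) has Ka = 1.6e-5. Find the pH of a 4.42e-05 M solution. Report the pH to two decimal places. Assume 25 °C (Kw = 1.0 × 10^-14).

pH = 4.70

CH3COOH ⇌ CH3COO- + H+
Ka = [H+]²/(4.42e-05 − [H+]) = 1.6 × 10^-5
[H+] is not negligible relative to C₀; solve [H+]² + 1.6e-05·[H+] − 7.07e-10 = 0.
[H+] = [−1.6e-05 + √(1.6e-05² + 2.83e-09)]/2 = 1.98 × 10^-5 M
pH = −log[H+] = −log(1.98 × 10^-5) = 4.70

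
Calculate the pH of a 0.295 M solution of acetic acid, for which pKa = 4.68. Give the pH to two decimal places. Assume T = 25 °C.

CH3COOH ⇌ CH3COO- + H+
Ka = 10^(−4.68) = 2.09 × 10^-5
From the ICE table, Ka = [H+]²/(0.295 − [H+]) = 2.09 × 10^-5.
Assume [H+] ≪ 0.295: [H+] ≈ √(2.09 × 10^-5 × 0.295) = 2.48 × 10^-3 M
Check: 0.84% ionized — well under 5%, approximation valid.
pH = −log[H+] = −log(2.48 × 10^-3) = 2.61

pH = 2.61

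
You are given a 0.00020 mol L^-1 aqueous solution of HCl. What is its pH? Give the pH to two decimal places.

pH = 3.70

HCl is a strong acid and dissociates completely, so [H+] = 0.00020 M.
pH = -log(0.0002) = 3.70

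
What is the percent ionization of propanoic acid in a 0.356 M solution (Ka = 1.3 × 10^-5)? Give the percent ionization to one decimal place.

0.6%

CH3CH2COOH ⇌ CH3CH2COO- + H+; let x = [H+] at equilibrium.
x ≈ √(Ka·C₀) = √(1.3 × 10^-5 × 0.356) = 2.15 × 10^-3 M
Fraction ionized = 2.15 × 10^-3 / 0.356 = 0.0060 → 0.6%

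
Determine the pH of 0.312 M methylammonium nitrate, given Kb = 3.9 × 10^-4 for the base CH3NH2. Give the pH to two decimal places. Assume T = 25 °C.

pH = 5.55

CH3NH3+ is the conjugate acid of the weak base CH3NH2.
Ka = Kw/Kb = 1.0×10^-14 / 3.9 × 10^-4 = 2.56 × 10^-11
Ka = x²/(0.312 − x) = 2.56 × 10^-11
Assume x ≪ 0.312: x ≈ √(2.56 × 10^-11 × 0.312) = 2.83 × 10^-6 M
Check: 0.00091% ionized — well under 5%, approximation valid.
pH = −log(2.83 × 10^-6) = 5.55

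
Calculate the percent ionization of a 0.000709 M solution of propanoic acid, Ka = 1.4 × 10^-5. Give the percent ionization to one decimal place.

CH3CH2COOH ⇌ CH3CH2COO- + H+; let x = [H+] at equilibrium.
Ka = x²/(C₀ − x); solving the quadratic gives x = 9.29 × 10^-5 M.
% ionization = x/C₀ × 100% = 9.29 × 10^-5/0.000709 × 100% = 13.1%

13.1%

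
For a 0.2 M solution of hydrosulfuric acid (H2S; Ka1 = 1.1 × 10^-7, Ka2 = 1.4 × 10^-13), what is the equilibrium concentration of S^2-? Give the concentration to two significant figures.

1.4 × 10^-13 M

First ionization gives [H+] ≈ [HS-] = 1.48 × 10^-4 M.
Second step: Ka2 = [H+][S^2-]/[HS-] ≈ [S^2-] (since [H+] ≈ [HS-]).
So [S^2-] ≈ Ka2.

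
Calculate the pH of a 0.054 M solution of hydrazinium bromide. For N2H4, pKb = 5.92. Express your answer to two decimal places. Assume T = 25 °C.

N2H5+ is the conjugate acid of the weak base N2H4.
Kb = 10^(−5.92) = 1.20 × 10^-6
Ka = Kw/Kb = 1.0×10^-14 / 1.20 × 10^-6 = 8.33 × 10^-9
Ka = x²/(0.054 − x) = 8.33 × 10^-9
Since Ka ≪ C₀, x ≈ √(Ka·C₀) = 2.12 × 10^-5 M.
Check: 0.039% ionized — well under 5%, approximation valid.
pH = −log[H+] = −log(2.12 × 10^-5) = 4.67

pH = 4.67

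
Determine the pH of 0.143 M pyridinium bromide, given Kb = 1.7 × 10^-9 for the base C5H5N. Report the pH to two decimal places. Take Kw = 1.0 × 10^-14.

C5H5NH+ is the conjugate acid of the weak base C5H5N.
Ka = Kw/Kb = 1.0×10^-14 / 1.7 × 10^-9 = 5.88 × 10^-6
Ka = x²/(0.143 − x) = 5.88 × 10^-6
Neglecting x in the denominator: x = √(5.88 × 10^-6 × 0.143) = 9.17 × 10^-4 M
Check: 0.64% ionized — well under 5%, approximation valid.
pH = −log[H+] = −log(9.17 × 10^-4) = 3.04

pH = 3.04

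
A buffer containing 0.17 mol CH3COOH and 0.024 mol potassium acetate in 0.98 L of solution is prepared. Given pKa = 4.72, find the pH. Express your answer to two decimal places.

pH = 3.87

Henderson–Hasselbalch: pH = pKa + log([CH3COO-]/[CH3COOH]) = 4.72 + log(0.024/0.17)
pH = 4.72 + (-0.850) = 3.87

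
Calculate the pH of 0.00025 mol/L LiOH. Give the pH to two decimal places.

LiOH is a strong base; [OH-] = 0.00025 M.
pOH = -log(0.00025) = 3.60
pH = 14.00 - 3.60 = 10.40

pH = 10.40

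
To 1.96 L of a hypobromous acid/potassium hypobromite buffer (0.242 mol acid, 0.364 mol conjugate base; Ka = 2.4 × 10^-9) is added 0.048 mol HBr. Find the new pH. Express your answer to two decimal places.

pH = 8.66

Added H+ converts OBr- to HOBr: HOBr → 0.29 mol, OBr- → 0.316 mol.
pKa = −log(2.4 × 10^-9) = 8.620
pH = pKa + log([A⁻]/[HA]) = 8.620 + log(0.316/0.29) = 8.620 +0.037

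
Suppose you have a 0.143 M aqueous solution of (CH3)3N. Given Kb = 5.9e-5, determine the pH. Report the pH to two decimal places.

pH = 11.46

(CH3)3N + H2O ⇌ (CH3)3NH+ + OH-
From the ICE table, Kb = [OH-]²/(0.143 − [OH-]) = 5.9 × 10^-5.
Assume [OH-] ≪ 0.143: [OH-] ≈ √(5.9 × 10^-5 × 0.143) = 2.90 × 10^-3 M
pOH = 2.54, so pH = 14.00 − pOH = 11.46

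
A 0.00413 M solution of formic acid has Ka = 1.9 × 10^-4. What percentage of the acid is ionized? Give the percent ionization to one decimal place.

HCOOH ⇌ HCOO- + H+; let x = [H+] at equilibrium.
Solve x² + 0.00019x − 7.85e-07 = 0 → x = 7.96 × 10^-4 M
% ionization = x/C₀ × 100% = 7.96 × 10^-4/0.00413 × 100% = 19.3%

19.3%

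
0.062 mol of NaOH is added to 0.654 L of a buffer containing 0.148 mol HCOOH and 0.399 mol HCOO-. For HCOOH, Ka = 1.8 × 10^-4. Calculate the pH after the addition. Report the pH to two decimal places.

pH = 4.47

After neutralization: n(HCOOH) = 0.086 mol, n(HCOO-) = 0.461 mol.
pKa = −log(1.8 × 10^-4) = 3.745
pH = pKa + log([A⁻]/[HA]) = 3.745 + log(0.461/0.086) = 3.745 +0.729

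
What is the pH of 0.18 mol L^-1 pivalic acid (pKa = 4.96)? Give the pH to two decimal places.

pH = 2.85

(CH3)3CCOOH ⇌ (CH3)3CCOO- + H+
Ka = 10^(−4.96) = 1.10 × 10^-5
Ka = [H+]²/(0.18 − [H+]) = 1.10 × 10^-5
Neglecting [H+] in the denominator: [H+] = √(1.10 × 10^-5 × 0.18) = 1.41 × 10^-3 M
pH = −log[H+] = −log(1.41 × 10^-3) = 2.85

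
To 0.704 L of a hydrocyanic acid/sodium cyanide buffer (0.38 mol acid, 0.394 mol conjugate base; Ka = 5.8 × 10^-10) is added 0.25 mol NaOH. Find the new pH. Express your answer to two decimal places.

pH = 9.93

After neutralization: n(HCN) = 0.13 mol, n(CN-) = 0.644 mol.
pKa = −log(5.8 × 10^-10) = 9.237
pH = pKa + log([A⁻]/[HA]) = 9.237 + log(0.644/0.13) = 9.237 +0.695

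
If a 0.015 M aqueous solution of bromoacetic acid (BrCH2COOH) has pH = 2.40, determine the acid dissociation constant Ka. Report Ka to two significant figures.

[H+] = 10^(-2.40) = 3.98 × 10^-3 M
At equilibrium [HA] = 0.015 − 3.98 × 10^-3 = 1.10 × 10^-2 M
Ka = [H+][A-]/[HA] = (3.98 × 10^-3)² / 1.10 × 10^-2 = 1.4 × 10^-3

Ka = 1.4 × 10^-3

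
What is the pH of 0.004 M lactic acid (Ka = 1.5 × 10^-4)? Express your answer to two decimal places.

CH3CH(OH)COOH ⇌ CH3CH(OH)COO- + H+
Ka = x²/(0.004 − x) = 1.5 × 10^-4
The 5% rule fails; solving x² + Ka·x − Ka·C₀ = 0 exactly:
x = (−Ka + √(Ka² + 4·Ka·C₀))/2 = 7.03 × 10^-4 M
pH = −log[H+] = −log(7.03 × 10^-4) = 3.15

pH = 3.15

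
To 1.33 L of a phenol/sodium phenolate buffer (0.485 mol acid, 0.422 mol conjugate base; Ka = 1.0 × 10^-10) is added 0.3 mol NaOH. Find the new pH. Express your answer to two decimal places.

pH = 10.59

After neutralization: n(C6H5OH) = 0.185 mol, n(C6H5O-) = 0.722 mol.
pKa = −log(1.0 × 10^-10) = 10.000
Henderson–Hasselbalch with mole ratio 0.722/0.185: pH = 10.000 + (+0.591)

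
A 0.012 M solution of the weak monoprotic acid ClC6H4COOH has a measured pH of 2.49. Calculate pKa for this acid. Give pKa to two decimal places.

[H+] = 10^(-2.49) = 3.24 × 10^-3 M
At equilibrium [HA] = 0.012 − 3.24 × 10^-3 = 8.76 × 10^-3 M
Ka = [H+][A-]/[HA] = (3.24 × 10^-3)² / 8.76 × 10^-3 = 1.20 × 10^-3
pKa = -log(1.20 × 10^-3) = 2.92

pKa = 2.92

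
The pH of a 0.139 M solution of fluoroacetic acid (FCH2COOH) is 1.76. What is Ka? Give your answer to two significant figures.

[H+] = 10^(-1.76) = 1.74 × 10^-2 M
At equilibrium [HA] = 0.139 − 1.74 × 10^-2 = 1.22 × 10^-1 M
Ka = [H+][A-]/[HA] = (1.74 × 10^-2)² / 1.22 × 10^-1 = 2.5 × 10^-3

Ka = 2.5 × 10^-3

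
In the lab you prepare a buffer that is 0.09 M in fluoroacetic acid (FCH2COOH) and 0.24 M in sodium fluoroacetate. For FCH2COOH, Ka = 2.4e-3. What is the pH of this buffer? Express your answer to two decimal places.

pH = 3.05

pKa = −log(2.4 × 10^-3) = 2.620
pH = pKa + log([A⁻]/[HA]) = 2.620 + log(0.24/0.09)
pH = 2.620 + (+0.426) = 3.05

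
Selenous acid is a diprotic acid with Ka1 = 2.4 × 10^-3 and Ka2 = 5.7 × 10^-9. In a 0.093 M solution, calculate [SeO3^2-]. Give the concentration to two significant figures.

First ionization gives [H+] ≈ [HSeO3-] = 1.38 × 10^-2 M.
Second step: Ka2 = [H+][SeO3^2-]/[HSeO3-] ≈ [SeO3^2-] (since [H+] ≈ [HSeO3-]).
So [SeO3^2-] ≈ Ka2.

5.7 × 10^-9 M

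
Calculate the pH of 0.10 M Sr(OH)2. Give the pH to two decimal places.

Sr(OH)2 is a strong base (each formula unit releases 2 OH-); [OH-] = 0.2 M.
pOH = -log(0.2) = 0.70
pH = 14.00 - 0.70 = 13.30

pH = 13.30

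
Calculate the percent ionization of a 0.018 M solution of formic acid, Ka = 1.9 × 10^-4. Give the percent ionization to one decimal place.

HCOOH ⇌ HCOO- + H+; let x = [H+] at equilibrium.
Ka = x²/(C₀ − x); solving the quadratic gives x = 1.76 × 10^-3 M.
Fraction ionized = 1.76 × 10^-3 / 0.018 = 0.0978 → 9.8%

9.8%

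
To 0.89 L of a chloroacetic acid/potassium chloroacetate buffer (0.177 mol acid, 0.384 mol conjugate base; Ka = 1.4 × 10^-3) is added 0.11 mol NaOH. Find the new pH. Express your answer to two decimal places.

pH = 3.72

OH- converts ClCH2COOH to ClCH2COO-: ClCH2COOH → 0.067 mol, ClCH2COO- → 0.494 mol.
pKa = −log(1.4 × 10^-3) = 2.854
pH = pKa + log([A⁻]/[HA]) = 2.854 + log(0.494/0.067) = 2.854 +0.868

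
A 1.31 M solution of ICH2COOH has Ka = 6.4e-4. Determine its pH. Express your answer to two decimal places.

ICH2COOH ⇌ ICH2COO- + H+
From the ICE table, Ka = x²/(1.31 − x) = 6.4 × 10^-4.
Since Ka ≪ C₀, x ≈ √(Ka·C₀) = 2.90 × 10^-2 M.
(x/C₀ = 2.2% < 5%, so the approximation holds.)
pH = −log(2.90 × 10^-2) = 1.54

pH = 1.54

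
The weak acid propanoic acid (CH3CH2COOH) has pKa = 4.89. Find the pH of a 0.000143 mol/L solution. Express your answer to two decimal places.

CH3CH2COOH ⇌ CH3CH2COO- + H+
Ka = 10^(−4.89) = 1.29 × 10^-5
Ka = [H+]²/(0.000143 − [H+]) = 1.29 × 10^-5
Here C₀/Ka ≈ 11.1, so the small-[H+] approximation fails. Use the quadratic:
[H+] = [−1.29e-05 + √(1.29e-05² + 7.38e-09)]/2 = 3.70 × 10^-5 M
pH = −log(3.70 × 10^-5) = 4.43

pH = 4.43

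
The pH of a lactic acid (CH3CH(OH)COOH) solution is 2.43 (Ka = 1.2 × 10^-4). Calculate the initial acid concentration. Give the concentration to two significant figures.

C₀ = 1.2 × 10^-1 M

[H+] = 10^(-2.43) = 3.72 × 10^-3 M = x
Ka = x²/(C₀ − x) ⇒ C₀ = x + x²/Ka
C₀ = 3.72 × 10^-3 + (3.72 × 10^-3)²/(1.2 × 10^-4) = 1.19 × 10^-1 M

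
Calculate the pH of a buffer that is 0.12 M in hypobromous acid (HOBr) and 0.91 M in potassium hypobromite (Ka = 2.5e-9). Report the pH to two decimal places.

pH = 9.48

pKa = −log(2.5 × 10^-9) = 8.602
Using pH = pKa + log([base]/[acid]) with [base]/[acid] = 0.91/0.12:
pH = 8.602 + (+0.880) = 9.48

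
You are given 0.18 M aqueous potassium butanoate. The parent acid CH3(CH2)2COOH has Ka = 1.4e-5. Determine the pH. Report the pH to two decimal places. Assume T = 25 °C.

CH3(CH2)2COO- is the conjugate base of the weak acid CH3(CH2)2COOH.
Kb = Kw/Ka = 1.0×10^-14 / 1.4 × 10^-5 = 7.14 × 10^-10
From the ICE table, Kb = x²/(0.18 − x) = 7.14 × 10^-10.
Since Kb ≪ C₀, x ≈ √(Kb·C₀) = 1.13 × 10^-5 M.
Check: 0.0063% ionized — well under 5%, approximation valid.
pOH = −log(1.13 × 10^-5) = 4.95; pH = 14.00 − 4.95 = 9.05

pH = 9.05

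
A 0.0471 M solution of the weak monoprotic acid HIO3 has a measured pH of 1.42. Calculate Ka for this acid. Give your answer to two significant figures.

[H+] = 10^(-1.42) = 3.80 × 10^-2 M
At equilibrium [HA] = 0.0471 − 3.80 × 10^-2 = 9.10 × 10^-3 M
Ka = [H+][A-]/[HA] = (3.80 × 10^-2)² / 9.10 × 10^-3 = 1.6 × 10^-1

Ka = 1.6 × 10^-1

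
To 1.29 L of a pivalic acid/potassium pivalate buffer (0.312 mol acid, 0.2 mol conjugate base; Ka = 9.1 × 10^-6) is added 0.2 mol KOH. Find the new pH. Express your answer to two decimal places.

OH- converts (CH3)3CCOOH to (CH3)3CCOO-: (CH3)3CCOOH → 0.112 mol, (CH3)3CCOO- → 0.4 mol.
pKa = −log(9.1 × 10^-6) = 5.041
pH = pKa + log(n_(CH3)3CCOO-/n_(CH3)3CCOOH) = 5.041 + log(0.4/0.112) = 5.041 + (+0.553)

pH = 5.59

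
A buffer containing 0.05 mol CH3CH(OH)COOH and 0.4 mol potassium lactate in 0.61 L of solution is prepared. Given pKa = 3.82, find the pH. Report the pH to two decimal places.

Using pH = pKa + log([base]/[acid]) with [base]/[acid] = 0.4/0.05:
pH = 3.82 + (+0.903) = 4.72

pH = 4.72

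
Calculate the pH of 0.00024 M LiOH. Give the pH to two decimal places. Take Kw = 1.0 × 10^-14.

LiOH is a strong base; [OH-] = 0.00024 M.
pOH = -log(0.00024) = 3.62
pH = 14.00 - 3.62 = 10.38

pH = 10.38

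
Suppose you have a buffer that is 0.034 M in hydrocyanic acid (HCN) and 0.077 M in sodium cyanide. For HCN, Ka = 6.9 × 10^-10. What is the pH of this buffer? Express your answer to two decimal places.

pKa = −log(6.9 × 10^-10) = 9.161
Henderson–Hasselbalch: pH = pKa + log([CN-]/[HCN]) = 9.161 + log(0.077/0.034)
pH = 9.161 + (+0.355) = 9.52

pH = 9.52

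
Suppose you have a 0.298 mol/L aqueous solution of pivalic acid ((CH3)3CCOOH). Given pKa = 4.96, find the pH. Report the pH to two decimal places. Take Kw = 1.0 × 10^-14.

(CH3)3CCOOH ⇌ (CH3)3CCOO- + H+
Ka = 10^(−4.96) = 1.10 × 10^-5
From the ICE table, Ka = [H+]²/(0.298 − [H+]) = 1.10 × 10^-5.
Assume [H+] ≪ 0.298: [H+] ≈ √(1.10 × 10^-5 × 0.298) = 1.81 × 10^-3 M
pH = −log[H+] = −log(1.81 × 10^-3) = 2.74

pH = 2.74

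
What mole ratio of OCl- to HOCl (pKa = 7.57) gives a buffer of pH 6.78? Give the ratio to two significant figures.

ratio = 0.16

pH = pKa + log(r) ⇒ log(r) = 6.78 − 7.57 = -0.79
r = [OCl-]/[HOCl] = 10^(-0.79) = 0.162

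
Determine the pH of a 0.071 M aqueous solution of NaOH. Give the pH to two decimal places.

pH = 12.85

NaOH is a strong base; [OH-] = 0.071 M.
pOH = -log(0.071) = 1.15
pH = 14.00 - 1.15 = 12.85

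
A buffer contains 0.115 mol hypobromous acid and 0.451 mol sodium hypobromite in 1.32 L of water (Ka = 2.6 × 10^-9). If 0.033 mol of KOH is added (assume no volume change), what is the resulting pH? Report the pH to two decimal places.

OH- converts HOBr to OBr-: HOBr → 0.082 mol, OBr- → 0.484 mol.
pKa = −log(2.6 × 10^-9) = 8.585
pH = pKa + log(n_OBr-/n_HOBr) = 8.585 + log(0.484/0.082) = 8.585 + (+0.771)

pH = 9.36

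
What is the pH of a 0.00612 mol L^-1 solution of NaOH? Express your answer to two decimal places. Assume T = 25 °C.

pH = 11.79

NaOH is a strong base; [OH-] = 0.00612 M.
pOH = -log(0.00612) = 2.21
pH = 14.00 - 2.21 = 11.79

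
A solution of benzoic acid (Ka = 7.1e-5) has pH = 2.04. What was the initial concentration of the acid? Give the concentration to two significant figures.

C₀ = 1.2 M

[H+] = 10^(-2.04) = 9.12 × 10^-3 M = x
Ka = x²/(C₀ − x) ⇒ C₀ = x + x²/Ka
C₀ = 9.12 × 10^-3 + (9.12 × 10^-3)²/(7.1 × 10^-5) = 1.18 M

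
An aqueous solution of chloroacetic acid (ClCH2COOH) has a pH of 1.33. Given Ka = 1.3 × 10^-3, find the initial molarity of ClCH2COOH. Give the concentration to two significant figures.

[H+] = 10^(-1.33) = 4.68 × 10^-2 M = x
Ka = x²/(C₀ − x) ⇒ C₀ = x + x²/Ka
C₀ = 4.68 × 10^-2 + (4.68 × 10^-2)²/(1.3 × 10^-3) = 1.73 M

C₀ = 1.7 M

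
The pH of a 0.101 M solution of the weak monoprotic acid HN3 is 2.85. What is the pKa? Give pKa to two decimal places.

[H+] = 10^(-2.85) = 1.41 × 10^-3 M
At equilibrium [HA] = 0.101 − 1.41 × 10^-3 = 9.96 × 10^-2 M
Ka = [H+][A-]/[HA] = (1.41 × 10^-3)² / 9.96 × 10^-2 = 2.00 × 10^-5
pKa = -log(2.00 × 10^-5) = 4.70

pKa = 4.70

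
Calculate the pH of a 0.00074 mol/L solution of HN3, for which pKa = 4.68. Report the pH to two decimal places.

pH = 3.94

HN3 ⇌ N3- + H+
Ka = 10^(−4.68) = 2.09 × 10^-5
Ka = [H+]²/(0.00074 − [H+]) = 2.09 × 10^-5
Here C₀/Ka ≈ 35.4, so the small-[H+] approximation fails. Use the quadratic:
[H+] = [−2.09e-05 + √(2.09e-05² + 6.19e-08)]/2 = 1.14 × 10^-4 M
pH = −log(1.14 × 10^-4) = 3.94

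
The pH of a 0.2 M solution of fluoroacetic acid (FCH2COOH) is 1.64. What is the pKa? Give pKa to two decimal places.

pKa = 2.53

[H+] = 10^(-1.64) = 2.29 × 10^-2 M
At equilibrium [HA] = 0.2 − 2.29 × 10^-2 = 1.77 × 10^-1 M
Ka = [H+][A-]/[HA] = (2.29 × 10^-2)² / 1.77 × 10^-1 = 2.96 × 10^-3
pKa = -log(2.96 × 10^-3) = 2.53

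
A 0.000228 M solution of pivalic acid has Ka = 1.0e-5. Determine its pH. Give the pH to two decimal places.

pH = 4.37

(CH3)3CCOOH ⇌ (CH3)3CCOO- + H+
From the ICE table, Ka = [H+]²/(0.000228 − [H+]) = 1.0 × 10^-5.
The 5% rule fails; solving [H+]² + Ka·[H+] − Ka·C₀ = 0 exactly:
[H+] = (−Ka + √(Ka² + 4·Ka·C₀))/2 = 4.30 × 10^-5 M
pH = −log(4.30 × 10^-5) = 4.37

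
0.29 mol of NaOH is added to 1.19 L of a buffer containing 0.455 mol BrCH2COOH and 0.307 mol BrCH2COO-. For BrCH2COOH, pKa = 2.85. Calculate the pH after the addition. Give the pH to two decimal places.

pH = 3.41

After neutralization: n(BrCH2COOH) = 0.165 mol, n(BrCH2COO-) = 0.597 mol.
Henderson–Hasselbalch with mole ratio 0.597/0.165: pH = 2.85 + (+0.558)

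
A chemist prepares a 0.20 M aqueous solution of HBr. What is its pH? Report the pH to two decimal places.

HBr is a strong acid and dissociates completely, so [H+] = 0.20 M.
pH = -log(0.2) = 0.70

pH = 0.70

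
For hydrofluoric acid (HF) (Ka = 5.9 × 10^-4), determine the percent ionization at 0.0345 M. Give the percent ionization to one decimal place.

HF ⇌ F- + H+; let x = [H+] at equilibrium.
Ka = x²/(C₀ − x); solving the quadratic gives x = 4.23 × 10^-3 M.
Fraction ionized = 4.23 × 10^-3 / 0.0345 = 0.1226 → 12.3%

12.3%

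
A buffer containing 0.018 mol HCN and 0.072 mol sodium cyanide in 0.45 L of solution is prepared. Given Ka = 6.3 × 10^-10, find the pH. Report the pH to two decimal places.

pH = 9.80

pKa = −log(6.3 × 10^-10) = 9.201
Henderson–Hasselbalch: pH = pKa + log([CN-]/[HCN]) = 9.201 + log(0.072/0.018)
pH = 9.201 + (+0.602) = 9.80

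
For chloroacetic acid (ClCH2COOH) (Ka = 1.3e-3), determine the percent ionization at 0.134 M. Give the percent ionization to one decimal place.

ClCH2COOH ⇌ ClCH2COO- + H+; let x = [H+] at equilibrium.
Solve x² + 0.0013x − 0.000174 = 0 → x = 1.26 × 10^-2 M
Fraction ionized = 1.26 × 10^-2 / 0.134 = 0.0940 → 9.4%

9.4%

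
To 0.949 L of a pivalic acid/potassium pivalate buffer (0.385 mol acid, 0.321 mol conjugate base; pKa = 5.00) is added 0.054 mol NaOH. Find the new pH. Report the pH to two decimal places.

After neutralization: n((CH3)3CCOOH) = 0.331 mol, n((CH3)3CCOO-) = 0.375 mol.
Henderson–Hasselbalch with mole ratio 0.375/0.331: pH = 5.00 + (+0.054)

pH = 5.05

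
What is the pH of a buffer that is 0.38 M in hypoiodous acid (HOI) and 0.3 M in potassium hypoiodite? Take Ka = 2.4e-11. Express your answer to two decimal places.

pH = 10.52

pKa = −log(2.4 × 10^-11) = 10.620
pH = pKa + log([A⁻]/[HA]) = 10.620 + log(0.3/0.38)
pH = 10.620 + (-0.103) = 10.52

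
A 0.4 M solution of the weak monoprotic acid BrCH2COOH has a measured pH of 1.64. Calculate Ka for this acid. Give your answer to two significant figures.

[H+] = 10^(-1.64) = 2.29 × 10^-2 M
At equilibrium [HA] = 0.4 − 2.29 × 10^-2 = 3.77 × 10^-1 M
Ka = [H+][A-]/[HA] = (2.29 × 10^-2)² / 3.77 × 10^-1 = 1.4 × 10^-3

Ka = 1.4 × 10^-3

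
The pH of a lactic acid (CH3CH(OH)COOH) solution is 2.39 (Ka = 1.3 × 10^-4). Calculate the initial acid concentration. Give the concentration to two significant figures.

[H+] = 10^(-2.39) = 4.07 × 10^-3 M = x
Ka = x²/(C₀ − x) ⇒ C₀ = x + x²/Ka
C₀ = 4.07 × 10^-3 + (4.07 × 10^-3)²/(1.3 × 10^-4) = 1.31 × 10^-1 M

C₀ = 1.3 × 10^-1 M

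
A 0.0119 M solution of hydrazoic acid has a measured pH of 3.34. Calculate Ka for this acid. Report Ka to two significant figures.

[H+] = 10^(-3.34) = 4.57 × 10^-4 M
At equilibrium [HA] = 0.0119 − 4.57 × 10^-4 = 1.14 × 10^-2 M
Ka = [H+][A-]/[HA] = (4.57 × 10^-4)² / 1.14 × 10^-2 = 1.8 × 10^-5

Ka = 1.8 × 10^-5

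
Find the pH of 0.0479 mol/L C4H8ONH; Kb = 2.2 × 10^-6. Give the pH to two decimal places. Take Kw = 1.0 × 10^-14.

pH = 10.51

C4H8ONH + H2O ⇌ C4H8ONH2+ + OH-
From the ICE table, Kb = [OH-]²/(0.0479 − [OH-]) = 2.2 × 10^-6.
Since Kb ≪ C₀, [OH-] ≈ √(Kb·C₀) = 3.25 × 10^-4 M.
pOH = −log(3.25 × 10^-4) = 3.49; pH = 14.00 − 3.49 = 10.51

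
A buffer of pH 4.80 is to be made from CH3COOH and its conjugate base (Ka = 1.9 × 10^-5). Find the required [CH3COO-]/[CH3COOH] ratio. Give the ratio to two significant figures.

pKa = -log(1.9 × 10^-5) = 4.721
pH = pKa + log(r) ⇒ log(r) = 4.80 − 4.721 = +0.079
r = [CH3COO-]/[CH3COOH] = 10^(+0.079) = 1.2

ratio = 1.2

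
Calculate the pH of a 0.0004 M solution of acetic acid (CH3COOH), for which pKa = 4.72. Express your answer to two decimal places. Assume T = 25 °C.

CH3COOH ⇌ CH3COO- + H+
Ka = 10^(−4.72) = 1.91 × 10^-5
Ka = [H+]²/(0.0004 − [H+]) = 1.91 × 10^-5
[H+] is not negligible relative to C₀; solve [H+]² + 1.91e-05·[H+] − 7.64e-09 = 0.
[H+] = (−Ka + √(Ka² + 4·Ka·C₀))/2 = 7.84 × 10^-5 M
pH = −log(7.84 × 10^-5) = 4.11

pH = 4.11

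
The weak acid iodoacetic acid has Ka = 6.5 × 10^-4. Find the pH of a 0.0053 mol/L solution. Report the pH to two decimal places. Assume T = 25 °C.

ICH2COOH ⇌ ICH2COO- + H+
From the ICE table, Ka = x²/(0.0053 − x) = 6.5 × 10^-4.
The 5% rule fails; solving x² + Ka·x − Ka·C₀ = 0 exactly:
x = [−0.00065 + √(0.00065² + 1.38e-05)]/2 = 1.56 × 10^-3 M
pH = −log(1.56 × 10^-3) = 2.81

pH = 2.81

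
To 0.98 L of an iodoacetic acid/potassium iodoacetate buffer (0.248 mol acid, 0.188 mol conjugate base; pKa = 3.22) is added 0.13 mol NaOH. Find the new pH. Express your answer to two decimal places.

pH = 3.65

OH- converts ICH2COOH to ICH2COO-: ICH2COOH → 0.118 mol, ICH2COO- → 0.318 mol.
pH = pKa + log(n_ICH2COO-/n_ICH2COOH) = 3.22 + log(0.318/0.118) = 3.22 + (+0.431)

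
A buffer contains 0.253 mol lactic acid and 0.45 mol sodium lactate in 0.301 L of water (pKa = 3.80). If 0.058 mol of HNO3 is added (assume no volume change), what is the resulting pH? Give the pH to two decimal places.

After neutralization: n(CH3CH(OH)COOH) = 0.311 mol, n(CH3CH(OH)COO-) = 0.392 mol.
pH = pKa + log(n_CH3CH(OH)COO-/n_CH3CH(OH)COOH) = 3.80 + log(0.392/0.311) = 3.80 + (+0.101)

pH = 3.90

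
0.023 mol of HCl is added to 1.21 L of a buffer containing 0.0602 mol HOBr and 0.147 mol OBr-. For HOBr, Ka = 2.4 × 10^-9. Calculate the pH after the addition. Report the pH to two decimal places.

Added H+ converts OBr- to HOBr: HOBr → 0.0832 mol, OBr- → 0.124 mol.
pKa = −log(2.4 × 10^-9) = 8.620
pH = pKa + log([A⁻]/[HA]) = 8.620 + log(0.124/0.0832) = 8.620 +0.173

pH = 8.79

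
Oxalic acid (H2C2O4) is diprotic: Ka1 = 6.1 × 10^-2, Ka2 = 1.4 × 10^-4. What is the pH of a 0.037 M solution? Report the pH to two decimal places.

Ka1 ≫ Ka2, so treat the first dissociation as the only significant source of H+.
Ka1 = x²/(0.037 − x) = 6.1 × 10^-2
Solving the quadratic: x = (−Ka1 + √(Ka1² + 4·Ka1·C₀))/2 = 2.60 × 10^-2 M
pH = −log(2.60 × 10^-2) = 1.59

pH = 1.59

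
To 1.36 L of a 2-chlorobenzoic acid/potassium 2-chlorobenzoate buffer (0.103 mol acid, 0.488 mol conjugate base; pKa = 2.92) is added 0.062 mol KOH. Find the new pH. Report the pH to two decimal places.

pH = 4.05

After neutralization: n(ClC6H4COOH) = 0.041 mol, n(ClC6H4COO-) = 0.55 mol.
pH = pKa + log([A⁻]/[HA]) = 2.92 + log(0.55/0.041) = 2.92 +1.128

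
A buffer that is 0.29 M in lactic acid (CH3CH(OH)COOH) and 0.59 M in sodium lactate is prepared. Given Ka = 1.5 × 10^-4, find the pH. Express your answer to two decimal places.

pH = 4.13

pKa = −log(1.5 × 10^-4) = 3.824
pH = pKa + log([A⁻]/[HA]) = 3.824 + log(0.59/0.29)
pH = 3.824 + (+0.308) = 4.13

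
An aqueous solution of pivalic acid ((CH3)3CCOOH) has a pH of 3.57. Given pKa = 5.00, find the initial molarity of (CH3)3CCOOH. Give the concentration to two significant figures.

C₀ = 7.5 × 10^-3 M

[H+] = 10^(-3.57) = 2.69 × 10^-4 M = x
Ka = 10^(−5.00) = 1.00 × 10^-5
Ka = x²/(C₀ − x) ⇒ C₀ = x + x²/Ka
C₀ = 2.69 × 10^-4 + (2.69 × 10^-4)²/(1.00 × 10^-5) = 7.51 × 10^-3 M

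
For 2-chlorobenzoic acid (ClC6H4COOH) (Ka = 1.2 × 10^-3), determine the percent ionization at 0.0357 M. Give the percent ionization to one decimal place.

16.7%

ClC6H4COOH ⇌ ClC6H4COO- + H+; let x = [H+] at equilibrium.
Solve x² + 0.0012x − 4.28e-05 = 0 → x = 5.97 × 10^-3 M
Fraction ionized = 5.97 × 10^-3 / 0.0357 = 0.1672 → 16.7%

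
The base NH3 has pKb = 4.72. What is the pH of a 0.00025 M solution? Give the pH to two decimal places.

NH3 + H2O ⇌ NH4+ + OH-
Kb = 10^(−4.72) = 1.91 × 10^-5
From the ICE table, Kb = [OH-]²/(0.00025 − [OH-]) = 1.91 × 10^-5.
Here C₀/Kb ≈ 13.1, so the small-[OH-] approximation fails. Use the quadratic:
[OH-] = (−Kb + √(Kb² + 4·Kb·C₀))/2 = 6.02 × 10^-5 M
pOH = −log(6.02 × 10^-5) = 4.22; pH = 14.00 − 4.22 = 9.78

pH = 9.78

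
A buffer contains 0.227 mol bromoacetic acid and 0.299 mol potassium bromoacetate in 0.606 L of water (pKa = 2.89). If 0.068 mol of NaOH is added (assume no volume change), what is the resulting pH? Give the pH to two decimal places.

OH- converts BrCH2COOH to BrCH2COO-: BrCH2COOH → 0.159 mol, BrCH2COO- → 0.367 mol.
pH = pKa + log([A⁻]/[HA]) = 2.89 + log(0.367/0.159) = 2.89 +0.363

pH = 3.25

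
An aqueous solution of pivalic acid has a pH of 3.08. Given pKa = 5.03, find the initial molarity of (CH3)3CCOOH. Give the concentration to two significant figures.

C₀ = 7.5 × 10^-2 M

[H+] = 10^(-3.08) = 8.32 × 10^-4 M = x
Ka = 10^(−5.03) = 9.33 × 10^-6
Ka = x²/(C₀ − x) ⇒ C₀ = x + x²/Ka
C₀ = 8.32 × 10^-4 + (8.32 × 10^-4)²/(9.33 × 10^-6) = 7.50 × 10^-2 M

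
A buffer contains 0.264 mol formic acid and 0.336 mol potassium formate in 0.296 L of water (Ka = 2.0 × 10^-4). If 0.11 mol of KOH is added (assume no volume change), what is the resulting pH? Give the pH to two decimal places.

pH = 4.16

After neutralization: n(HCOOH) = 0.154 mol, n(HCOO-) = 0.446 mol.
pKa = −log(2.0 × 10^-4) = 3.699
Henderson–Hasselbalch with mole ratio 0.446/0.154: pH = 3.699 + (+0.462)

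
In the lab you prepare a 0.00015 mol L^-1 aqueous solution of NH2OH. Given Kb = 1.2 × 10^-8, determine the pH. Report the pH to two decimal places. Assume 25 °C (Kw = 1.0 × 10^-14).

pH = 8.13

NH2OH + H2O ⇌ NH3OH+ + OH-
From the ICE table, Kb = [OH-]²/(0.00015 − [OH-]) = 1.2 × 10^-8.
Neglecting [OH-] in the denominator: [OH-] = √(1.2 × 10^-8 × 0.00015) = 1.34 × 10^-6 M
pOH = −log(1.34 × 10^-6) = 5.87; pH = 14.00 − 5.87 = 8.13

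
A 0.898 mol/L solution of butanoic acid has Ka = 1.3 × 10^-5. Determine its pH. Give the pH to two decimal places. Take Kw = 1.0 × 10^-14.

pH = 2.47

CH3(CH2)2COOH ⇌ CH3(CH2)2COO- + H+
Let x = [H+] at equilibrium. Ka = x²/(0.898 − x).
Neglecting x in the denominator: x = √(1.3 × 10^-5 × 0.898) = 3.42 × 10^-3 M
(x/C₀ = 0.38% < 5%, so the approximation holds.)
pH = −log[H+] = −log(3.42 × 10^-3) = 2.47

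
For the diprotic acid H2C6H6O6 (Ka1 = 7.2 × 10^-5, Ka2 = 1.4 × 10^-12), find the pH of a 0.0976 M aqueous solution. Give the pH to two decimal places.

Since Ka1 ≫ Ka2, the first ionization dominates [H+].
Ka1 = x²/(0.0976 − x) = 7.2 × 10^-5
x ≈ √(7.2 × 10^-5 × 0.0976) = 2.65 × 10^-3 M
pH = −log(2.65 × 10^-3) = 2.58

pH = 2.58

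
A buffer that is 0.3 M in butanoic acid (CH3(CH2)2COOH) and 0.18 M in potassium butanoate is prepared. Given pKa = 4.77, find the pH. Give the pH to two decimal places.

pH = 4.55

Henderson–Hasselbalch: pH = pKa + log([CH3(CH2)2COO-]/[CH3(CH2)2COOH]) = 4.77 + log(0.18/0.3)
pH = 4.77 + (-0.222) = 4.55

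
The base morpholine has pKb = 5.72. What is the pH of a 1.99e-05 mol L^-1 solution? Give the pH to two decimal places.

C4H8ONH + H2O ⇌ C4H8ONH2+ + OH-
Kb = 10^(−5.72) = 1.91 × 10^-6
From the ICE table, Kb = [OH-]²/(1.99e-05 − [OH-]) = 1.91 × 10^-6.
The 5% rule fails; solving [OH-]² + Kb·[OH-] − Kb·C₀ = 0 exactly:
[OH-] = [−1.91e-06 + √(1.91e-06² + 1.52e-10)]/2 = 5.28 × 10^-6 M
pOH = 5.28, so pH = 14.00 − pOH = 8.72

pH = 8.72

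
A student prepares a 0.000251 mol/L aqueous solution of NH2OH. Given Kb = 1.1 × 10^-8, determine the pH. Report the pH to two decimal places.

NH2OH + H2O ⇌ NH3OH+ + OH-
Kb = [OH-]²/(0.000251 − [OH-]) = 1.1 × 10^-8
Assume [OH-] ≪ 0.000251: [OH-] ≈ √(1.1 × 10^-8 × 0.000251) = 1.66 × 10^-6 M
pOH = −log(1.66 × 10^-6) = 5.78; pH = 14.00 − 5.78 = 8.22

pH = 8.22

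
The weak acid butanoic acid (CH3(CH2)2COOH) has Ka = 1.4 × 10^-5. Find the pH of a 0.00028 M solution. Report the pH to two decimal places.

pH = 4.25

CH3(CH2)2COOH ⇌ CH3(CH2)2COO- + H+
From the ICE table, Ka = [H+]²/(0.00028 − [H+]) = 1.4 × 10^-5.
The 5% rule fails; solving [H+]² + Ka·[H+] − Ka·C₀ = 0 exactly:
[H+] = [−1.4e-05 + √(1.4e-05² + 1.57e-08)]/2 = 5.60 × 10^-5 M
pH = −log[H+] = −log(5.60 × 10^-5) = 4.25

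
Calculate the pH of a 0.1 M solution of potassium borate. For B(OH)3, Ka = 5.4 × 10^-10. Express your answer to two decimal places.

pH = 11.13

B(OH)4- is the conjugate base of the weak acid B(OH)3.
Kb = Kw/Ka = 1.0×10^-14 / 5.4 × 10^-10 = 1.85 × 10^-5
Let x = [OH-] at equilibrium. Kb = x²/(0.1 − x).
Since Kb ≪ C₀, x ≈ √(Kb·C₀) = 1.36 × 10^-3 M.
Check: 1.4% ionized — well under 5%, approximation valid.
pOH = 2.87, so pH = 14.00 − pOH = 11.13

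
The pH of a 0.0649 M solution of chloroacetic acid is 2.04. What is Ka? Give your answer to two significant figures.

Ka = 1.5 × 10^-3

[H+] = 10^(-2.04) = 9.12 × 10^-3 M
At equilibrium [HA] = 0.0649 − 9.12 × 10^-3 = 5.58 × 10^-2 M
Ka = [H+][A-]/[HA] = (9.12 × 10^-3)² / 5.58 × 10^-2 = 1.5 × 10^-3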